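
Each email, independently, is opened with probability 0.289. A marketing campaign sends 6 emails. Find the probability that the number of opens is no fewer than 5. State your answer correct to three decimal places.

0.009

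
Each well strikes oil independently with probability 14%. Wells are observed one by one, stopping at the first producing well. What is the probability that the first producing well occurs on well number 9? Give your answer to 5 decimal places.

0.04189

Geometric (trials to first success), p = 0.14.
P(Y = 9) = (1−p)^8 · p = 0.29922 · 0.14 = 0.0418905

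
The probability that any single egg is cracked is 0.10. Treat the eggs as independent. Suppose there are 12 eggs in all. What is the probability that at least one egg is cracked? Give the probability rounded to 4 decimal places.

P(at least one) = 1 − P(none) = 1 − (1 − 0.10)^12
= 1 − 0.282430 = 0.717570

0.7176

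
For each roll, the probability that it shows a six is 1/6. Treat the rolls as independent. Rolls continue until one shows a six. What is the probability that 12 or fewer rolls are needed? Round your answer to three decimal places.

Y = number of rolls to the first success; geometric, p = 0.166667.
P(Y ≤ 12) = 1 − (1−p)^12 = 1 − 0.11216 = 0.88784

0.888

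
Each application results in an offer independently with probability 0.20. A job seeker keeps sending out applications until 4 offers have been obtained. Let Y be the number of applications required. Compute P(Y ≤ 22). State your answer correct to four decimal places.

0.6680

Finishing within 22 applications ⇔ at least 4 successes in the first 22. With X ~ Binomial(22, 0.20), P(Y ≤ 22) = 1 − P(X ≤ 3).
  k=0: C(22,0)·0.20^0·0.80^22 = 0.007379
  k=1: C(22,1)·0.20^1·0.80^21 = 0.040583
  k=2: C(22,2)·0.20^2·0.80^20 = 0.106530
  k=3: C(22,3)·0.20^3·0.80^19 = 0.177550
1 − 0.332041 = 0.667959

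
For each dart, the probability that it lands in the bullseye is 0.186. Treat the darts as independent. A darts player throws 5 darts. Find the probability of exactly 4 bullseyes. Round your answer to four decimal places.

0.0049

X ~ Binomial(n=5, p=0.186).
P(X=4) = C(5,4) · p^4 · (1−p)^1
= 5 · 0.0011969 · 0.814 = 0.004871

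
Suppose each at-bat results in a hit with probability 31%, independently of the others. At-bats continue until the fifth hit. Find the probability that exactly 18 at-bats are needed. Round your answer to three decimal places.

Y = trial on which the fifth success occurs; negative binomial, r=5, p=0.31.
P(Y=18) = C(17,4) · p^5 · (1−p)^13
= 2380 · 0.0028629 · 0.008036 = 0.05475

0.055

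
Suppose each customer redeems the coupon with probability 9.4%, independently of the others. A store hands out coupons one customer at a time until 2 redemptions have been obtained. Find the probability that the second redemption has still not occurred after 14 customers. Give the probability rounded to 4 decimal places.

Needing more than 14 customers ⇔ fewer than 2 successes in the first 14. With X ~ Binomial(14, 0.094), P(Y > 14) = P(X ≤ 1).
  k=0: C(14,0)·0.094^0·0.906^14 = 0.251070
  k=1: C(14,1)·0.094^1·0.906^13 = 0.364689
P(X ≤ 1) = 0.615759

0.6158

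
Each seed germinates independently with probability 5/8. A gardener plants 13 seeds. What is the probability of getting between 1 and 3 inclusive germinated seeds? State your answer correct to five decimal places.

0.00453

X ~ Binomial(13, 0.625); P(1 ≤ X ≤ 3) = Σ C(13,k) p^k (1−p)^(13−k) over k:
  k=1: C(13,1)·0.625^1·0.375^12 = 0.0000628
  k=2: C(13,2)·0.625^2·0.375^11 = 0.0006283
  k=3: C(13,3)·0.625^3·0.375^10 = 0.0038399
Total = 0.0045311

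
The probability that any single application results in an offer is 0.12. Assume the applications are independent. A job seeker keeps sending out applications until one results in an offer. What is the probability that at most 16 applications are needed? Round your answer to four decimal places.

Y = number of applications to the first success; geometric, p = 0.12.
P(Y ≤ 16) = 1 − (1−p)^16 = 1 − 0.129337 = 0.870663

0.8707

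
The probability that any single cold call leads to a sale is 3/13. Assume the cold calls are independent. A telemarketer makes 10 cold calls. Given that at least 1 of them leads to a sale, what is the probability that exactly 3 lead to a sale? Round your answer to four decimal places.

0.2534

X ~ Binomial(10, 0.230769). Want P(X=3 | X≥1) = P(X=3) / P(X≥1).
P(X=3) = C(10,3)·0.230769^3·0.769231^7 = 0.235024
P(X≥1) = 1 − 0.072538 = 0.927462
Ratio = 0.235024 / 0.927462 = 0.253405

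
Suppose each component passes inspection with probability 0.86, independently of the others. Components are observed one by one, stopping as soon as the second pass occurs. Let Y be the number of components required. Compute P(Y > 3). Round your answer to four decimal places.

Needing more than 3 components ⇔ fewer than 2 successes in the first 3. With X ~ Binomial(3, 0.86), P(Y > 3) = P(X ≤ 1).
  k=0: C(3,0)·0.86^0·0.14^3 = 0.002744
  k=1: C(3,1)·0.86^1·0.14^2 = 0.050568
P(X ≤ 1) = 0.053312

0.0533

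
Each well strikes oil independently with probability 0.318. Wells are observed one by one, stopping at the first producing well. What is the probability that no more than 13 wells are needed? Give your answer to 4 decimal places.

0.9931

Y = number of wells to the first success; geometric, p = 0.318.
P(Y ≤ 13) = 1 − (1−p)^13 = 1 − 0.006906 = 0.993094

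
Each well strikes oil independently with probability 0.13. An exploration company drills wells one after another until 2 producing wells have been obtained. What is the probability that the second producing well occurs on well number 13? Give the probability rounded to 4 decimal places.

0.0438

Y = trial on which the second success occurs; negative binomial, r=2, p=0.13.
P(Y=13) = C(12,1) · p^2 · (1−p)^11
= 12 · 0.0169 · 0.21613 = 0.043831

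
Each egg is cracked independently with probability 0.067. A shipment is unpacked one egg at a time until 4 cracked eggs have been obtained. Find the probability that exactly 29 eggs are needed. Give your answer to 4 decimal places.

Y = trial on which the fourth success occurs; negative binomial, r=4, p=0.067.
P(Y=29) = C(28,3) · p^4 · (1−p)^25
= 3276 · 2.0151e-05 · 0.17662 = 0.011660

0.0117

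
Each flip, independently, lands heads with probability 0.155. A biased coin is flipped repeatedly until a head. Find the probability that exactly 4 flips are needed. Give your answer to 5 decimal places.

0.09352

Geometric (trials to first success), p = 0.155.
P(Y = 4) = (1−p)^3 · p = 0.60335 · 0.155 = 0.0935194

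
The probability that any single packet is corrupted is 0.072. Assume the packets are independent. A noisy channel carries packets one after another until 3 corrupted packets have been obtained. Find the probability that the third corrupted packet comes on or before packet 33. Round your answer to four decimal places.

0.4277

Finishing within 33 packets ⇔ at least 3 successes in the first 33. With X ~ Binomial(33, 0.072), P(Y ≤ 33) = 1 − P(X ≤ 2).
  k=0: C(33,0)·0.072^0·0.928^33 = 0.084934
  k=1: C(33,1)·0.072^1·0.928^32 = 0.217461
  k=2: C(33,2)·0.072^2·0.928^31 = 0.269952
1 − 0.572347 = 0.427653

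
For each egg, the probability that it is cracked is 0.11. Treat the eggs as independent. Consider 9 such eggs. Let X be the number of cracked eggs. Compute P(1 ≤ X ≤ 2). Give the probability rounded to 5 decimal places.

0.58239

X ~ Binomial(9, 0.11); P(1 ≤ X ≤ 2) = Σ C(9,k) p^k (1−p)^(9−k) over k:
  k=1: C(9,1)·0.11^1·0.89^8 = 0.3897223
  k=2: C(9,2)·0.11^2·0.89^7 = 0.1926717
Total = 0.5823940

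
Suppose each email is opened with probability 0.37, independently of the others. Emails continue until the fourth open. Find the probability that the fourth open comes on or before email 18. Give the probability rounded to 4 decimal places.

Finishing within 18 emails ⇔ at least 4 successes in the first 18. With X ~ Binomial(18, 0.37), P(Y ≤ 18) = 1 − P(X ≤ 3).
  k=0: C(18,0)·0.37^0·0.63^18 = 0.000244
  k=1: C(18,1)·0.37^1·0.63^17 = 0.002584
  k=2: C(18,2)·0.37^2·0.63^16 = 0.012899
  k=3: C(18,3)·0.37^3·0.63^15 = 0.040402
1 − 0.056129 = 0.943871

0.9439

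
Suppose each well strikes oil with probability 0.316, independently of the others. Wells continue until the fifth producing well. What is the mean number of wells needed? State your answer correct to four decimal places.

15.8228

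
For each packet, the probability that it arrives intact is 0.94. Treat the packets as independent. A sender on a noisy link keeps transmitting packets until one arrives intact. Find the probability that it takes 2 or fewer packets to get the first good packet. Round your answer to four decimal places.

Y = number of packets to the first success; geometric, p = 0.94.
P(Y ≤ 2) = 1 − (1−p)^2 = 1 − 0.003600 = 0.996400

0.9964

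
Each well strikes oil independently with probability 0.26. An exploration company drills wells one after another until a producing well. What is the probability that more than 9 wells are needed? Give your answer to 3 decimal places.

Y = number of wells to the first success; geometric, p = 0.26.
P(Y > 9) = P(first 9 all fail) = (1−p)^9 = 0.06654

0.067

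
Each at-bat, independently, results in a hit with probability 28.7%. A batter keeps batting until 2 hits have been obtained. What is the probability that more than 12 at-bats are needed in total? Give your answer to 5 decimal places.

0.10064

Needing more than 12 at-bats ⇔ fewer than 2 successes in the first 12. With X ~ Binomial(12, 0.287), P(Y > 12) = P(X ≤ 1).
  k=0: C(12,0)·0.287^0·0.713^12 = 0.0172613
  k=1: C(12,1)·0.287^1·0.713^11 = 0.0833773
P(X ≤ 1) = 0.1006387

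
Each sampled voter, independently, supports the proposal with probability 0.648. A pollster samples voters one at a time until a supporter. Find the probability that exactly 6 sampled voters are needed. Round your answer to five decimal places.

0.00350

Geometric (trials to first success), p = 0.648.
P(Y = 6) = (1−p)^5 · p = 0.005404 · 0.648 = 0.0035018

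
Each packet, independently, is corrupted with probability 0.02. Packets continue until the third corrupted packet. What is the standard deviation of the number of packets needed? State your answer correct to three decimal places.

85.732

Y = total packets until the third success; negative binomial with r=3, p=0.02.
SD(Y) = √[r(1−p)/p²] = √(7350.00000) = 85.73214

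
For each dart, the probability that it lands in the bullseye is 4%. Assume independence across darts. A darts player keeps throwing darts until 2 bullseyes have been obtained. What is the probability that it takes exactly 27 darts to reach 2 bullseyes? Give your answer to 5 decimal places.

Y = trial on which the second success occurs; negative binomial, r=2, p=0.04.
P(Y=27) = C(26,1) · p^2 · (1−p)^25
= 26 · 0.0016 · 0.3604 = 0.0149925

0.01499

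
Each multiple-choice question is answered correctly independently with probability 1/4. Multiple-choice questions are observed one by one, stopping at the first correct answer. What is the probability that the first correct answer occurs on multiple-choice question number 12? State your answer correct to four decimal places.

0.0106

Geometric (trials to first success), p = 0.25.
P(Y = 12) = (1−p)^11 · p = 0.042235 · 0.25 = 0.010559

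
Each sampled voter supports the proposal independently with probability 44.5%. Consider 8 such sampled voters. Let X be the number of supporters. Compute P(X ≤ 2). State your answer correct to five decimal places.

X ~ Binomial(8, 0.445); P(X ≤ 2) = Σ C(8,k) p^k (1−p)^(8−k) over k:
  k=0: C(8,0)·0.445^0·0.555^8 = 0.0090021
  k=1: C(8,1)·0.445^1·0.555^7 = 0.0577432
  k=2: C(8,2)·0.445^2·0.555^6 = 0.1620451
Total = 0.2287904

0.22879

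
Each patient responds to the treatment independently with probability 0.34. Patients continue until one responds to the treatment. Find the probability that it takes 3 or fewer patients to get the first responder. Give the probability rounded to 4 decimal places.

0.7125

Y = number of patients to the first success; geometric, p = 0.34.
P(Y ≤ 3) = 1 − (1−p)^3 = 1 − 0.287496 = 0.712504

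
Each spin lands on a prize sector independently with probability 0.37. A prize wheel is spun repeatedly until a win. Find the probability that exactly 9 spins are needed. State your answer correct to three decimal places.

Geometric (trials to first success), p = 0.37.
P(Y = 9) = (1−p)^8 · p = 0.024816 · 0.37 = 0.00918

0.009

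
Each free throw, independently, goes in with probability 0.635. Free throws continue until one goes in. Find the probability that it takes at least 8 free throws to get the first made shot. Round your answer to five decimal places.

Y = number of free throws to the first success; geometric, p = 0.635.
P(Y > 7) = P(first 7 all fail) = (1−p)^7 = 0.0008631

0.00086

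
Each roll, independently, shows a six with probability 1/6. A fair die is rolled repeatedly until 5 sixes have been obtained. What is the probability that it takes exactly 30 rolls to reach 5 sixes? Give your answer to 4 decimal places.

0.0320

Y = trial on which the fifth success occurs; negative binomial, r=5, p=0.166667.
P(Y=30) = C(29,4) · p^5 · (1−p)^25
= 23751 · 0.0001286 · 0.010483 = 0.032018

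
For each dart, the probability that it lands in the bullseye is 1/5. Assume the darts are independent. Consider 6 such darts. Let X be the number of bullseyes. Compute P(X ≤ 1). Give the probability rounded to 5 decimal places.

0.65536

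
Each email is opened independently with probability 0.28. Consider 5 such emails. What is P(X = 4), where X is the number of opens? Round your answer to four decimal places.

0.0221

X ~ Binomial(n=5, p=0.28).
P(X=4) = C(5,4) · p^4 · (1−p)^1
= 5 · 0.0061466 · 0.72 = 0.022128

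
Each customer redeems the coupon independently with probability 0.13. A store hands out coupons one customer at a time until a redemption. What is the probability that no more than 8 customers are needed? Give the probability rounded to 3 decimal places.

0.672

Y = number of customers to the first success; geometric, p = 0.13.
P(Y ≤ 8) = 1 − (1−p)^8 = 1 − 0.32821 = 0.67179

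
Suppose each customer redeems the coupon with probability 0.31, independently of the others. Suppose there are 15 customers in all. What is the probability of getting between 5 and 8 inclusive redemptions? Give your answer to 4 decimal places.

X ~ Binomial(15, 0.31); P(5 ≤ X ≤ 8) = Σ C(15,k) p^k (1−p)^(15−k) over k:
  k=5: C(15,5)·0.31^5·0.69^10 = 0.210307
  k=6: C(15,6)·0.31^6·0.69^9 = 0.157477
  k=7: C(15,7)·0.31^7·0.69^8 = 0.090965
  k=8: C(15,8)·0.31^8·0.69^7 = 0.040868
Total = 0.499617

0.4996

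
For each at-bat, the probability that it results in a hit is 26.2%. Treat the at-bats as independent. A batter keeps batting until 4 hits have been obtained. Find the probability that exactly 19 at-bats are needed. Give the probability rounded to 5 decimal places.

0.04034

Y = trial on which the fourth success occurs; negative binomial, r=4, p=0.262.
P(Y=19) = C(18,3) · p^4 · (1−p)^15
= 816 · 0.004712 · 0.010492 = 0.0403405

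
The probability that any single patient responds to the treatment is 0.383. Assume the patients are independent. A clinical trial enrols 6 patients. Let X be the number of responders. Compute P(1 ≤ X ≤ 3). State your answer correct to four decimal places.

X ~ Binomial(6, 0.383); P(1 ≤ X ≤ 3) = Σ C(6,k) p^k (1−p)^(6−k) over k:
  k=1: C(6,1)·0.383^1·0.617^5 = 0.205483
  k=2: C(6,2)·0.383^2·0.617^4 = 0.318882
  k=3: C(6,3)·0.383^3·0.617^3 = 0.263926
Total = 0.788290

0.7883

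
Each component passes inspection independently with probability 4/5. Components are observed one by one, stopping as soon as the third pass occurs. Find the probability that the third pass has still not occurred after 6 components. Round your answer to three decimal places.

0.017

Needing more than 6 components ⇔ fewer than 3 successes in the first 6. With X ~ Binomial(6, 0.80), P(Y > 6) = P(X ≤ 2).
  k=0: C(6,0)·0.80^0·0.20^6 = 0.00006
  k=1: C(6,1)·0.80^1·0.20^5 = 0.00154
  k=2: C(6,2)·0.80^2·0.20^4 = 0.01536
P(X ≤ 2) = 0.01696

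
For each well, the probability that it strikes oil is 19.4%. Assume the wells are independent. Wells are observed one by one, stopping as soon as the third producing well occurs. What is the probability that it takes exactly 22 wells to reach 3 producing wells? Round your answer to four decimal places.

Y = trial on which the third success occurs; negative binomial, r=3, p=0.194.
P(Y=22) = C(21,2) · p^3 · (1−p)^19
= 210 · 0.0073014 · 0.01661 = 0.025468

0.0255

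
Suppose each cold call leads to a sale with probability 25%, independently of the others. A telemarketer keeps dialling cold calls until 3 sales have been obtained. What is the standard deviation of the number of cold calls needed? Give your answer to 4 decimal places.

Y = total cold calls until the third success; negative binomial with r=3, p=0.25.
SD(Y) = √[r(1−p)/p²] = √(36.000000) = 6.000000

6.0000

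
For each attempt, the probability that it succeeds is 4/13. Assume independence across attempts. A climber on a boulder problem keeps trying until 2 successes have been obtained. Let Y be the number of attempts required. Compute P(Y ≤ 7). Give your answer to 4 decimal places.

0.6866

Finishing within 7 attempts ⇔ at least 2 successes in the first 7. With X ~ Binomial(7, 0.307692), P(Y ≤ 7) = 1 − P(X ≤ 1).
  k=0: C(7,0)·0.307692^0·0.692308^7 = 0.076224
  k=1: C(7,1)·0.307692^1·0.692308^6 = 0.237143
1 − 0.313367 = 0.686633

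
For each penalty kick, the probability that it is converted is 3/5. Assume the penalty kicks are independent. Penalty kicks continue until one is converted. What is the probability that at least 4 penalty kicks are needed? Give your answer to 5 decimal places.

0.06400

Y = number of penalty kicks to the first success; geometric, p = 0.60.
P(Y > 3) = P(first 3 all fail) = (1−p)^3 = 0.0640000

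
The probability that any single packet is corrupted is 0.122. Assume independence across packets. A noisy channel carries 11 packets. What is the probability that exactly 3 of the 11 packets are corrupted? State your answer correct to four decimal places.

0.1058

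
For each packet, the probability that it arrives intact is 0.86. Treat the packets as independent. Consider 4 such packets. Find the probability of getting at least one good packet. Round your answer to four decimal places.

0.9996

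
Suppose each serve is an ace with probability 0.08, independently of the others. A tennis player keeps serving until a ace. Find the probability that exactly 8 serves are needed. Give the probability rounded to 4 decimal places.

Geometric (trials to first success), p = 0.08.
P(Y = 8) = (1−p)^7 · p = 0.55785 · 0.08 = 0.044628

0.0446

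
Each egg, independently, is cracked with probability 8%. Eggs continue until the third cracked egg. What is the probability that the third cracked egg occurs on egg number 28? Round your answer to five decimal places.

Y = trial on which the third success occurs; negative binomial, r=3, p=0.08.
P(Y=28) = C(27,2) · p^3 · (1−p)^25
= 351 · 0.000512 · 0.12436 = 0.0223498

0.02235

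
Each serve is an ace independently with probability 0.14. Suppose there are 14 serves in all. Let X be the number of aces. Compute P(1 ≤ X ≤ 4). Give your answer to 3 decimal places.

0.843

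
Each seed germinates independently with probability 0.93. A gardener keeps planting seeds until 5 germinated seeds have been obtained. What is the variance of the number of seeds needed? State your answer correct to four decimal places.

0.4047

Y = total seeds until the fifth success; negative binomial with r=5, p=0.93.
Var(Y) = r(1−p)/p² = 5·0.07 / 0.93² = 0.404671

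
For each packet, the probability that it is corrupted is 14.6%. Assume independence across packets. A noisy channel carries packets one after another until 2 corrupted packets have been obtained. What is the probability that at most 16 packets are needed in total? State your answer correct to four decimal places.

0.7010

Finishing within 16 packets ⇔ at least 2 successes in the first 16. With X ~ Binomial(16, 0.146), P(Y ≤ 16) = 1 − P(X ≤ 1).
  k=0: C(16,0)·0.146^0·0.854^16 = 0.080043
  k=1: C(16,1)·0.146^1·0.854^15 = 0.218948
1 − 0.298991 = 0.701009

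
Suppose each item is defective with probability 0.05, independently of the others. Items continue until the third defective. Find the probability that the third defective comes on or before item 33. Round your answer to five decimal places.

Finishing within 33 items ⇔ at least 3 successes in the first 33. With X ~ Binomial(33, 0.05), P(Y ≤ 33) = 1 − P(X ≤ 2).
  k=0: C(33,0)·0.05^0·0.95^33 = 0.1840259
  k=1: C(33,1)·0.05^1·0.95^32 = 0.3196239
  k=2: C(33,2)·0.05^2·0.95^31 = 0.2691570
1 − 0.7728069 = 0.2271931

0.22719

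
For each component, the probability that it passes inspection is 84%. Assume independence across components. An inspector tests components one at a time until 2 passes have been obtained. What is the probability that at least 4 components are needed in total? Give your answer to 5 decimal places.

Needing more than 3 components ⇔ fewer than 2 successes in the first 3. With X ~ Binomial(3, 0.84), P(Y > 3) = P(X ≤ 1).
  k=0: C(3,0)·0.84^0·0.16^3 = 0.0040960
  k=1: C(3,1)·0.84^1·0.16^2 = 0.0645120
P(X ≤ 1) = 0.0686080

0.06861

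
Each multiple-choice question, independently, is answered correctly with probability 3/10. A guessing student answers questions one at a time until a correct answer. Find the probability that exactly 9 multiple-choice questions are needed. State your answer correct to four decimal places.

0.0173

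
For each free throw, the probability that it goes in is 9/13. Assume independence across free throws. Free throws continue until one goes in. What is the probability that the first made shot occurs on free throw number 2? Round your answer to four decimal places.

0.2130

Geometric (trials to first success), p = 0.692308.
P(Y = 2) = (1−p)^1 · p = 0.30769 · 0.692308 = 0.213018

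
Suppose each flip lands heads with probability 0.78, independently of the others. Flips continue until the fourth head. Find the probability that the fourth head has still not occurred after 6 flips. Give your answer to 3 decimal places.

0.125

Needing more than 6 flips ⇔ fewer than 4 successes in the first 6. With X ~ Binomial(6, 0.78), P(Y > 6) = P(X ≤ 3).
  k=0: C(6,0)·0.78^0·0.22^6 = 0.00011
  k=1: C(6,1)·0.78^1·0.22^5 = 0.00241
  k=2: C(6,2)·0.78^2·0.22^4 = 0.02138
  k=3: C(6,3)·0.78^3·0.22^3 = 0.10106
P(X ≤ 3) = 0.12496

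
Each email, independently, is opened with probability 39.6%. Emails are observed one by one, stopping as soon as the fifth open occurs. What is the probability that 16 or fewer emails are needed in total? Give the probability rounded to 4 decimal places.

0.8252

Finishing within 16 emails ⇔ at least 5 successes in the first 16. With X ~ Binomial(16, 0.396), P(Y ≤ 16) = 1 − P(X ≤ 4).
  k=0: C(16,0)·0.396^0·0.604^16 = 0.000314
  k=1: C(16,1)·0.396^1·0.604^15 = 0.003291
  k=2: C(16,2)·0.396^2·0.604^14 = 0.016184
  k=3: C(16,3)·0.396^3·0.604^13 = 0.049517
  k=4: C(16,4)·0.396^4·0.604^12 = 0.105510
1 − 0.174817 = 0.825183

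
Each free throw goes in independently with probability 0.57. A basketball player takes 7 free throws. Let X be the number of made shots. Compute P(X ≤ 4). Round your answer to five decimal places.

0.64359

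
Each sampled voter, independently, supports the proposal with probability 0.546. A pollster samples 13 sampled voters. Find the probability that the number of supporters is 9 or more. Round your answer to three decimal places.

0.219

X ~ Binomial(13, 0.546); P(X ≥ 9) = Σ C(13,k) p^k (1−p)^(13−k) over k:
  k=9: C(13,9)·0.546^9·0.454^4 = 0.13100
  k=10: C(13,10)·0.546^10·0.454^3 = 0.06302
  k=11: C(13,11)·0.546^11·0.454^2 = 0.02067
  k=12: C(13,12)·0.546^12·0.454^1 = 0.00414
  k=13: C(13,13)·0.546^13·0.454^0 = 0.00038
Total = 0.21921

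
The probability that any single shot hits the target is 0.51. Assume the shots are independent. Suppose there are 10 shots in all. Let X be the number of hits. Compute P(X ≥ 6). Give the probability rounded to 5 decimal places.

0.40180

X ~ Binomial(10, 0.51); P(X ≥ 6) = Σ C(10,k) p^k (1−p)^(10−k) over k:
  k=6: C(10,6)·0.51^6·0.49^4 = 0.2130221
  k=7: C(10,7)·0.51^7·0.49^3 = 0.1266954
  k=8: C(10,8)·0.51^8·0.49^2 = 0.0494500
  k=9: C(10,9)·0.51^9·0.49^1 = 0.0114374
  k=10: C(10,10)·0.51^10·0.49^0 = 0.0011904
Total = 0.4017953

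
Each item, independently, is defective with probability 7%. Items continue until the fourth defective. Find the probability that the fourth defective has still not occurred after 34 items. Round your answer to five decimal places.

0.78777

Needing more than 34 items ⇔ fewer than 4 successes in the first 34. With X ~ Binomial(34, 0.07), P(Y > 34) = P(X ≤ 3).
  k=0: C(34,0)·0.07^0·0.93^34 = 0.0848048
  k=1: C(34,1)·0.07^1·0.93^33 = 0.2170272
  k=2: C(34,2)·0.07^2·0.93^32 = 0.2695338
  k=3: C(34,3)·0.07^3·0.93^31 = 0.2163999
P(X ≤ 3) = 0.7877658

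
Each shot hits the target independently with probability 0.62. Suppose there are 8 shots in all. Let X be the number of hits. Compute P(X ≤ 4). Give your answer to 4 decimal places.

X ~ Binomial(8, 0.62); P(X ≤ 4) = Σ C(8,k) p^k (1−p)^(8−k) over k:
  k=0: C(8,0)·0.62^0·0.38^8 = 0.000435
  k=1: C(8,1)·0.62^1·0.38^7 = 0.005675
  k=2: C(8,2)·0.62^2·0.38^6 = 0.032407
  k=3: C(8,3)·0.62^3·0.38^5 = 0.105750
  k=4: C(8,4)·0.62^4·0.38^4 = 0.215675
Total = 0.359942

0.3599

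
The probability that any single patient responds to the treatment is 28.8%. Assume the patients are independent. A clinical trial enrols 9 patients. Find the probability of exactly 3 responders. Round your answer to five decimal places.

0.26142

X ~ Binomial(n=9, p=0.288).
P(X=3) = C(9,3) · p^3 · (1−p)^6
= 84 · 0.023888 · 0.13028 = 0.2614187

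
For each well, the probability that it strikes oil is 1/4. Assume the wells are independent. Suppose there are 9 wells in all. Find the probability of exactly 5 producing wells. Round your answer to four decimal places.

X ~ Binomial(n=9, p=0.25).
P(X=5) = C(9,5) · p^5 · (1−p)^4
= 126 · 0.00097656 · 0.31641 = 0.038933

0.0389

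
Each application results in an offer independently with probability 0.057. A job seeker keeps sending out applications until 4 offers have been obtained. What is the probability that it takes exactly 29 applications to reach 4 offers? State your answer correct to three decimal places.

0.008

Y = trial on which the fourth success occurs; negative binomial, r=4, p=0.057.
P(Y=29) = C(28,3) · p^4 · (1−p)^25
= 3276 · 1.0556e-05 · 0.23056 = 0.00797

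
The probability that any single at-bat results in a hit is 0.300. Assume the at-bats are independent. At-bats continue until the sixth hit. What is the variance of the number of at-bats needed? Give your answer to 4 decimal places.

Y = total at-bats until the sixth success; negative binomial with r=6, p=0.30.
Var(Y) = r(1−p)/p² = 6·0.70 / 0.30² = 46.666667

46.6667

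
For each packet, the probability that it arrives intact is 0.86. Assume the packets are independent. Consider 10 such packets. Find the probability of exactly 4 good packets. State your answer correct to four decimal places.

X ~ Binomial(n=10, p=0.86).
P(X=4) = C(10,4) · p^4 · (1−p)^6
= 210 · 0.54701 · 7.5295e-06 = 0.000865

0.0009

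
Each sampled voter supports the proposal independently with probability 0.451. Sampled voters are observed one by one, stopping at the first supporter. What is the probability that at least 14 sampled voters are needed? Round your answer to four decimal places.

0.0004

Y = number of sampled voters to the first success; geometric, p = 0.451.
P(Y > 13) = P(first 13 all fail) = (1−p)^13 = 0.000412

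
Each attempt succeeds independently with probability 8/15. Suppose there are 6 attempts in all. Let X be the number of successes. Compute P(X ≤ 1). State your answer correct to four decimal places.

X ~ Binomial(6, 0.533333); P(X ≤ 1) = Σ C(6,k) p^k (1−p)^(6−k) over k:
  k=0: C(6,0)·0.533333^0·0.466667^6 = 0.010329
  k=1: C(6,1)·0.533333^1·0.466667^5 = 0.070825
Total = 0.081153

0.0812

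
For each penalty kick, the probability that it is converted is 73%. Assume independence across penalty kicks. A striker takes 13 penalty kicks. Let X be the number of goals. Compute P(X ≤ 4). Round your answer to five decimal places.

X ~ Binomial(13, 0.73); P(X ≤ 4) = Σ C(13,k) p^k (1−p)^(13−k) over k:
  k=0: C(13,0)·0.73^0·0.27^13 = 0.0000000
  k=1: C(13,1)·0.73^1·0.27^12 = 0.0000014
  k=2: C(13,2)·0.73^2·0.27^11 = 0.0000231
  k=3: C(13,3)·0.73^3·0.27^10 = 0.0002291
  k=4: C(13,4)·0.73^4·0.27^9 = 0.0015484
Total = 0.0018020

0.00180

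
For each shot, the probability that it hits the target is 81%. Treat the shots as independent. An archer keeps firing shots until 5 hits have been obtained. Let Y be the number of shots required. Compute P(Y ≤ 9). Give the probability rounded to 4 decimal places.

0.9842

Finishing within 9 shots ⇔ at least 5 successes in the first 9. With X ~ Binomial(9, 0.81), P(Y ≤ 9) = 1 − P(X ≤ 4).
  k=0: C(9,0)·0.81^0·0.19^9 = 0.000000
  k=1: C(9,1)·0.81^1·0.19^8 = 0.000012
  k=2: C(9,2)·0.81^2·0.19^7 = 0.000211
  k=3: C(9,3)·0.81^3·0.19^6 = 0.002100
  k=4: C(9,4)·0.81^4·0.19^5 = 0.013430
1 − 0.015754 = 0.984246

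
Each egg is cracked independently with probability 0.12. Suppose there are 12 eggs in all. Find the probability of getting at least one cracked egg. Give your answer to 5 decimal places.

0.78433

P(at least one) = 1 − P(none) = 1 − (1 − 0.12)^12
= 1 − 0.2156712 = 0.7843288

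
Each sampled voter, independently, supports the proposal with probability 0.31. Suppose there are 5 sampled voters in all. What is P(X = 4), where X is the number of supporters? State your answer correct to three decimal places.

0.032

X ~ Binomial(n=5, p=0.31).
P(X=4) = C(5,4) · p^4 · (1−p)^1
= 5 · 0.0092352 · 0.69 = 0.03186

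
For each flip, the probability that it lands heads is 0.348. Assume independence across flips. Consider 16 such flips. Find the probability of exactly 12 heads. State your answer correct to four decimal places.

0.0010

X ~ Binomial(n=16, p=0.348).
P(X=12) = C(16,12) · p^12 · (1−p)^4
= 1820 · 3.1546e-06 · 0.18071 = 0.001038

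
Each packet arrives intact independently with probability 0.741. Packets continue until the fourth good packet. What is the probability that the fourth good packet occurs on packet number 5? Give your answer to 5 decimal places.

0.31234

Y = trial on which the fourth success occurs; negative binomial, r=4, p=0.741.
P(Y=5) = C(4,3) · p^4 · (1−p)^1
= 4 · 0.30149 · 0.259 = 0.3123436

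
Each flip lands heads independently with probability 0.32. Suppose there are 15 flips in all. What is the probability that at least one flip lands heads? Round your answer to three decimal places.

0.997

P(at least one) = 1 − P(none) = 1 − (1 − 0.32)^15
= 1 − 0.00307 = 0.99693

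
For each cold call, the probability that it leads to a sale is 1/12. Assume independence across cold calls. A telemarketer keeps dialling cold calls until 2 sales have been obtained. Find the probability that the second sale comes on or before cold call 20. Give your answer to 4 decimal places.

Finishing within 20 cold calls ⇔ at least 2 successes in the first 20. With X ~ Binomial(20, 0.083333), P(Y ≤ 20) = 1 − P(X ≤ 1).
  k=0: C(20,0)·0.083333^0·0.916667^20 = 0.175480
  k=1: C(20,1)·0.083333^1·0.916667^19 = 0.319055
1 − 0.494536 = 0.505464

0.5055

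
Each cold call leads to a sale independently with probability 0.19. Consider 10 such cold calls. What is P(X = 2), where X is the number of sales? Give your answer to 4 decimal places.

X ~ Binomial(n=10, p=0.19).
P(X=2) = C(10,2) · p^2 · (1−p)^8
= 45 · 0.0361 · 0.1853 = 0.301023

0.3010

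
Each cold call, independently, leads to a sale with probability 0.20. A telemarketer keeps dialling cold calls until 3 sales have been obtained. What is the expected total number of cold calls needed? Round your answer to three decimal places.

Y = total cold calls until the third success; negative binomial with r=3, p=0.20.
E[Y] = r / p = 3 / 0.20 = 15.00000

15.000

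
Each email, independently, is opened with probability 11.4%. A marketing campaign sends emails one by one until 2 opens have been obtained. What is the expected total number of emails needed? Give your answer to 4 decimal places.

17.5439

Y = total emails until the second success; negative binomial with r=2, p=0.114.
E[Y] = r / p = 2 / 0.114 = 17.543860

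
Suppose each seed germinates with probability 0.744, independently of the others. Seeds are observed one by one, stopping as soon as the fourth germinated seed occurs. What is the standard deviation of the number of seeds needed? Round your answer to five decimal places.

Y = total seeds until the fourth success; negative binomial with r=4, p=0.744.
SD(Y) = √[r(1−p)/p²] = √(1.8499248) = 1.3601194

1.36012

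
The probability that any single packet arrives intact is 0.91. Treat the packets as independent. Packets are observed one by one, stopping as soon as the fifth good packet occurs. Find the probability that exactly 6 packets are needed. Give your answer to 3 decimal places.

Y = trial on which the fifth success occurs; negative binomial, r=5, p=0.91.
P(Y=6) = C(5,4) · p^5 · (1−p)^1
= 5 · 0.62403 · 0.09 = 0.28081

0.281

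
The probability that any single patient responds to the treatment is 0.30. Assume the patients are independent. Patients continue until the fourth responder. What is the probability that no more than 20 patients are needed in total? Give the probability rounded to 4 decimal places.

0.8929

Finishing within 20 patients ⇔ at least 4 successes in the first 20. With X ~ Binomial(20, 0.30), P(Y ≤ 20) = 1 − P(X ≤ 3).
  k=0: C(20,0)·0.30^0·0.70^20 = 0.000798
  k=1: C(20,1)·0.30^1·0.70^19 = 0.006839
  k=2: C(20,2)·0.30^2·0.70^18 = 0.027846
  k=3: C(20,3)·0.30^3·0.70^17 = 0.071604
1 − 0.107087 = 0.892913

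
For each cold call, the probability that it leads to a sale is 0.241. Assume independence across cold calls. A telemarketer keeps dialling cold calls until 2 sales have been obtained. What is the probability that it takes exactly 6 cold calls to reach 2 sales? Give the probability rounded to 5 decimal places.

0.09638

Y = trial on which the second success occurs; negative binomial, r=2, p=0.241.
P(Y=6) = C(5,1) · p^2 · (1−p)^4
= 5 · 0.058081 · 0.33187 = 0.0963765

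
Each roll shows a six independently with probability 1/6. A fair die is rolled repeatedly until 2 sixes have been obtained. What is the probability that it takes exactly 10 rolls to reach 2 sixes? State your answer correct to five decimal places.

Y = trial on which the second success occurs; negative binomial, r=2, p=0.166667.
P(Y=10) = C(9,1) · p^2 · (1−p)^8
= 9 · 0.027778 · 0.23257 = 0.0581420

0.05814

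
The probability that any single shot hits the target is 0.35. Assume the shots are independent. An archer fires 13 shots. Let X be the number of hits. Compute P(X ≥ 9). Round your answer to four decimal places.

0.0126

X ~ Binomial(13, 0.35); P(X ≥ 9) = Σ C(13,k) p^k (1−p)^(13−k) over k:
  k=9: C(13,9)·0.35^9·0.65^4 = 0.010059
  k=10: C(13,10)·0.35^10·0.65^3 = 0.002167
  k=11: C(13,11)·0.35^11·0.65^2 = 0.000318
  k=12: C(13,12)·0.35^12·0.65^1 = 0.000029
  k=13: C(13,13)·0.35^13·0.65^0 = 0.000001
Total = 0.012574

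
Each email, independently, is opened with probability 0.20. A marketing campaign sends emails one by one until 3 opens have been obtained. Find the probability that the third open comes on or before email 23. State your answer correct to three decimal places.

0.867

Finishing within 23 emails ⇔ at least 3 successes in the first 23. With X ~ Binomial(23, 0.20), P(Y ≤ 23) = 1 − P(X ≤ 2).
  k=0: C(23,0)·0.20^0·0.80^23 = 0.00590
  k=1: C(23,1)·0.20^1·0.80^22 = 0.03394
  k=2: C(23,2)·0.20^2·0.80^21 = 0.09334
1 − 0.13319 = 0.86681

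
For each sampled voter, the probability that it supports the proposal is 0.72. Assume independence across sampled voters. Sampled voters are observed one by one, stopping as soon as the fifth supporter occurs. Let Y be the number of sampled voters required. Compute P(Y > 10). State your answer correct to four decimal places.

Needing more than 10 sampled voters ⇔ fewer than 5 successes in the first 10. With X ~ Binomial(10, 0.72), P(Y > 10) = P(X ≤ 4).
  k=0: C(10,0)·0.72^0·0.28^10 = 0.000003
  k=1: C(10,1)·0.72^1·0.28^9 = 0.000076
  k=2: C(10,2)·0.72^2·0.28^8 = 0.000881
  k=3: C(10,3)·0.72^3·0.28^7 = 0.006043
  k=4: C(10,4)·0.72^4·0.28^6 = 0.027196
P(X ≤ 4) = 0.034199

0.0342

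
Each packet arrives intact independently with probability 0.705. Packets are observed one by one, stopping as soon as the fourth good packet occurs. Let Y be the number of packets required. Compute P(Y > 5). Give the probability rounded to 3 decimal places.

Needing more than 5 packets ⇔ fewer than 4 successes in the first 5. With X ~ Binomial(5, 0.705), P(Y > 5) = P(X ≤ 3).
  k=0: C(5,0)·0.705^0·0.295^5 = 0.00223
  k=1: C(5,1)·0.705^1·0.295^4 = 0.02670
  k=2: C(5,2)·0.705^2·0.295^3 = 0.12760
  k=3: C(5,3)·0.705^3·0.295^2 = 0.30494
P(X ≤ 3) = 0.46147

0.461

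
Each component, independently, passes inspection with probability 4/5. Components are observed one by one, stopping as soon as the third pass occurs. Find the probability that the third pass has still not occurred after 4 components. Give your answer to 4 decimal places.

0.1808

Needing more than 4 components ⇔ fewer than 3 successes in the first 4. With X ~ Binomial(4, 0.80), P(Y > 4) = P(X ≤ 2).
  k=0: C(4,0)·0.80^0·0.20^4 = 0.001600
  k=1: C(4,1)·0.80^1·0.20^3 = 0.025600
  k=2: C(4,2)·0.80^2·0.20^2 = 0.153600
P(X ≤ 2) = 0.180800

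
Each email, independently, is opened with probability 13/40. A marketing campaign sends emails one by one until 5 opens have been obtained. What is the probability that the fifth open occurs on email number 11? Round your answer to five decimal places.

0.07202

Y = trial on which the fifth success occurs; negative binomial, r=5, p=0.325.
P(Y=11) = C(10,4) · p^5 · (1−p)^6
= 210 · 0.0036259 · 0.094585 = 0.0720209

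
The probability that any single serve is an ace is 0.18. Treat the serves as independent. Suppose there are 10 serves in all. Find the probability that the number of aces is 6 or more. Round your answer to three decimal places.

0.004

X ~ Binomial(10, 0.18); P(X ≥ 6) = Σ C(10,k) p^k (1−p)^(10−k) over k:
  k=6: C(10,6)·0.18^6·0.82^4 = 0.00323
  k=7: C(10,7)·0.18^7·0.82^3 = 0.00041
  k=8: C(10,8)·0.18^8·0.82^2 = 0.00003
  k=9: C(10,9)·0.18^9·0.82^1 = 0.00000
  k=10: C(10,10)·0.18^10·0.82^0 = 0.00000
Total = 0.00367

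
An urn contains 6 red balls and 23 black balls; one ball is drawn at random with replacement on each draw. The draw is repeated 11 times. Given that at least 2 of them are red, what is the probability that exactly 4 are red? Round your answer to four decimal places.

0.1710

X ~ Binomial(11, 0.206897). Want P(X=4 | X≥2) = P(X=4) / P(X≥2).
P(X=4) = C(11,4)·0.206897^4·0.793103^7 = 0.119354
P(X≥2) = 1 − 0.078096 − 0.224101 = 0.697803
Ratio = 0.119354 / 0.697803 = 0.171042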